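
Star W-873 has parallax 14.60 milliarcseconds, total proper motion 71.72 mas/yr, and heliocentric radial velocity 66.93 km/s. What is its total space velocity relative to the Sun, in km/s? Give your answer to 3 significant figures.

d = 1/p = 1/0.01460″ = 68.493 pc.
μ = 71.72 mas/yr = 0.07172 ″/yr.
v_t = 4.740 μ d = 4.740 × 0.07172 × 68.493 = 23.284 km/s.
v = √(v_r² + v_t²) = √(66.93² + 23.284²) = √5021.77 = 70.864 km/s.

70.9 km/s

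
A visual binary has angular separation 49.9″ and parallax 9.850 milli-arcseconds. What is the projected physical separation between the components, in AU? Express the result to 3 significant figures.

d = 1/p = 1/0.009850″ = 101.52 pc.
At distance d (pc), an angle of θ arcsec spans θ·d AU: s = 49.9 × 101.52 = 5065.8 AU.

5070 AU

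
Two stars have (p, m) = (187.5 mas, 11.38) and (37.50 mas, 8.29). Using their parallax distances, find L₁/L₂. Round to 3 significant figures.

L₁/L₂ = 0.00232

d₁ = 1/p₁ = 1/0.1875″ = 5.3333 pc; d₂ = 1/p₂ = 1/0.03750″ = 26.667 pc.
M₁ = m₁ − 5 log₁₀ d₁ + 5 = 11.38 − 3.6350 + 5 = 12.7450.
M₂ = 8.29 − 7.1299 + 5 = 6.1601.
L₁/L₂ = 10^(0.4(M₂ − M₁)) = 10^(0.4 × (-6.5849)) = 10^(-2.63396) = 0.002323.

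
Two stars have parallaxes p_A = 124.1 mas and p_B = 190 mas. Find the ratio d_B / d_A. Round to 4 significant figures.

Since d = 1/p, d_B/d_A = p_A/p_B.
= 124.1 / 190 = 0.65316.

0.6532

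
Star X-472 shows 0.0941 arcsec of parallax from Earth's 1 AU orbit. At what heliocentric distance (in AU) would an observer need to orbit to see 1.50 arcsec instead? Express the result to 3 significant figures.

Parallax scales linearly with baseline: p ∝ B, so B = p_target / p_Earth × 1 AU.
B = 1.50 / 0.0941 = 15.94 AU.

15.9 AU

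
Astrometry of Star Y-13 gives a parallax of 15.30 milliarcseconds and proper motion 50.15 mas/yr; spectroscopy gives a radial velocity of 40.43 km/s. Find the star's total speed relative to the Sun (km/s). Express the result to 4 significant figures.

43.31 km/s

d = 1/p = 1/0.01530″ = 65.359 pc.
μ = 50.15 mas/yr = 0.05015 ″/yr.
v_t = 4.740 μ d = 4.740 × 0.05015 × 65.359 = 15.537 km/s.
v = √(v_r² + v_t²) = √(40.43² + 15.537²) = √1875.98 = 43.313 km/s.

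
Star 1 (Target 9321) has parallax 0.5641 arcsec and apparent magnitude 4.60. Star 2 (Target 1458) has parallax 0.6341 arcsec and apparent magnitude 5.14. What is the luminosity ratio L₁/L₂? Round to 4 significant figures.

d₁ = 1/p₁ = 1/0.5641″ = 1.7727 pc; d₂ = 1/p₂ = 1/0.6341″ = 1.577 pc.
M₁ = m₁ − 5 log₁₀ d₁ + 5 = 4.60 − 1.2432 + 5 = 8.3568.
M₂ = 5.14 − 0.9892 + 5 = 9.1508.
L₁/L₂ = 10^(0.4(M₂ − M₁)) = 10^(0.4 × 0.7940) = 10^0.31760 = 2.0778.

L₁/L₂ = 2.078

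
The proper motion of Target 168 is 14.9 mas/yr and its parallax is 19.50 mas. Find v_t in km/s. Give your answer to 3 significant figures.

3.62 km/s

d = 1/p = 1/0.01950″ = 51.282 pc.
μ = 14.9 mas/yr = 0.0149 ″/yr.
v_t = 4.74 × μ × d = 4.74 × 0.0149 × 51.282 = 3.6218 km/s.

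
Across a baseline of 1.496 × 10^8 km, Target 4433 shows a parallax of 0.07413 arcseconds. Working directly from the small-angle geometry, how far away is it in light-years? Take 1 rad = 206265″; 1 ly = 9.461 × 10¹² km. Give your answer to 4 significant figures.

θ = 0.07413″ = 0.07413/206265 = 3.5939 × 10^-7 rad.
d = B/θ = (1.496 × 10^8) / (3.5939 × 10^-7) = 4.1626 × 10^14 km = (4.1626 × 10^14) / (9.461 × 10^12) ly = 43.997 ly.

44.00 ly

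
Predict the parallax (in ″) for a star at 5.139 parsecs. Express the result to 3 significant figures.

p = 1/d = 1/5.139 = 0.19459 arcsec.

0.195 ″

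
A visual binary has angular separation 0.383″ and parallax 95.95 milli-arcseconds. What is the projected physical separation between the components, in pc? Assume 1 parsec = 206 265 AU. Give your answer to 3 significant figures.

d = 1/p = 1/0.09595″ = 10.422 pc.
At distance d (pc), an angle of θ arcsec spans θ·d AU: s = 0.383 × 10.422 = 3.9916 AU.
= 3.9916 / 206265 = 1.9352 × 10^-5 pc.

1.94 × 10^-5 pc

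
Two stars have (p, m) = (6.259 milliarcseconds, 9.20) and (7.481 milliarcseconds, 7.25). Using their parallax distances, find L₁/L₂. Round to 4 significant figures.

L₁/L₂ = 0.2371

d₁ = 1/p₁ = 1/0.006259″ = 159.77 pc; d₂ = 1/p₂ = 1/0.007481″ = 133.67 pc.
M₁ = m₁ − 5 log₁₀ d₁ + 5 = 9.20 − 11.0175 + 5 = 3.1825.
M₂ = 7.25 − 10.6302 + 5 = 1.6198.
L₁/L₂ = 10^(0.4(M₂ − M₁)) = 10^(0.4 × (-1.5627)) = 10^(-0.62508) = 0.23709.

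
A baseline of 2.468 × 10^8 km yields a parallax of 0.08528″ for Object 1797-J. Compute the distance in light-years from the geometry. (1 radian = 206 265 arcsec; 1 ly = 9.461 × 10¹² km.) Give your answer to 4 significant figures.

θ = 0.08528″ = 0.08528/206265 = 4.1345 × 10^-7 rad.
d = B/θ = (2.468 × 10^8) / (4.1345 × 10^-7) = 5.9693 × 10^14 km = (5.9693 × 10^14) / (9.461 × 10^12) ly = 63.094 ly.

63.09 ly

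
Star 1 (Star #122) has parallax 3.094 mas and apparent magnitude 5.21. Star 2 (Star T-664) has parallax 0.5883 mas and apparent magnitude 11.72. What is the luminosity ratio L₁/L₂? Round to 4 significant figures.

d₁ = 1/p₁ = 1/0.003094″ = 323.21 pc; d₂ = 1/p₂ = 1/0.0005883″ = 1699.8 pc.
M₁ = m₁ − 5 log₁₀ d₁ + 5 = 5.21 − 12.5474 + 5 = -2.3374.
M₂ = 11.72 − 16.1520 + 5 = 0.5680.
L₁/L₂ = 10^(0.4(M₂ − M₁)) = 10^(0.4 × 2.9054) = 10^1.16216 = 14.526.

L₁/L₂ = 14.53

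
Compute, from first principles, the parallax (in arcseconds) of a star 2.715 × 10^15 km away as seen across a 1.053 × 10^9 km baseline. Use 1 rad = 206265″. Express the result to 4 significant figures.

θ ≈ B/d = (1.053 × 10^9) / (2.715 × 10^15) = 3.8785 × 10^-7 rad.
In arcseconds: 3.8785 × 10^-7 × 206265 = 0.08″.

0.08000 arcsec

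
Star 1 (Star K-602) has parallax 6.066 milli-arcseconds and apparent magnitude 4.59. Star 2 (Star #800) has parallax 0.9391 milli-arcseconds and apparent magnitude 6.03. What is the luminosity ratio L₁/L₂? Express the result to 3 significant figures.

L₁/L₂ = 0.0903

d₁ = 1/p₁ = 1/0.006066″ = 164.85 pc; d₂ = 1/p₂ = 1/0.0009391″ = 1064.8 pc.
M₁ = m₁ − 5 log₁₀ d₁ + 5 = 4.59 − 11.0854 + 5 = -1.4954.
M₂ = 6.03 − 15.1363 + 5 = -4.1063.
L₁/L₂ = 10^(0.4(M₂ − M₁)) = 10^(0.4 × (-2.6109)) = 10^(-1.04436) = 0.09029.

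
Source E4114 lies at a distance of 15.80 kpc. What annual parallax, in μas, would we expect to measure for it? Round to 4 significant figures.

63.29 μas

d = 15.80 kpc = 15800 pc.
p = 1/d = 1/15800 = 0.000063291 arcsec.
= 0.000063291 × 10⁶ = 63.291 μas.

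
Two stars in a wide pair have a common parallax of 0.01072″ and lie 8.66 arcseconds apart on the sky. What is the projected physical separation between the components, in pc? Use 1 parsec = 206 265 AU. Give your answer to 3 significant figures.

0.00392 pc

d = 1/p = 1/0.01072″ = 93.284 pc.
At distance d (pc), an angle of θ arcsec spans θ·d AU: s = 8.66 × 93.284 = 807.84 AU.
= 807.84 / 206265 = 0.0039165 pc.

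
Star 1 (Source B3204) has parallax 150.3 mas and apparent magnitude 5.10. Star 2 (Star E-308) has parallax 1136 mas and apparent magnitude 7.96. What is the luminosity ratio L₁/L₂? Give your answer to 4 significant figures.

L₁/L₂ = 795.9

d₁ = 1/p₁ = 1/0.1503″ = 6.6534 pc; d₂ = 1/p₂ = 1/1.136″ = 0.88028 pc.
M₁ = m₁ − 5 log₁₀ d₁ + 5 = 5.10 − 4.1152 + 5 = 5.9848.
M₂ = 7.96 − (-0.2769) + 5 = 13.2369.
L₁/L₂ = 10^(0.4(M₂ − M₁)) = 10^(0.4 × 7.2521) = 10^2.90084 = 795.87.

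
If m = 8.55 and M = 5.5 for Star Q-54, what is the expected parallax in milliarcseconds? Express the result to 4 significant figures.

m − M = 8.55 − 5.5 = 3.05.
d = 10^((m−M)/5 + 1) = 10^1.610 = 40.738 pc.
p = 1/d = 1/40.738 = 0.024547 arcsec = 24.547 mas.

24.55 mas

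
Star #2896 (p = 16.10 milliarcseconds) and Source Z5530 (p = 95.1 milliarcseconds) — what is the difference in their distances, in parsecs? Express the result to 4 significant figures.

51.60 pc

d_A = 1/0.01610″ = 62.112 pc; d_B = 1/0.09510″ = 10.515 pc.
|d_B − d_A| = |10.515 − 62.112| = 51.597 pc.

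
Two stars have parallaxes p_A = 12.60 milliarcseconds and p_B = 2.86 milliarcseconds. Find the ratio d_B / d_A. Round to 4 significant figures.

4.406

Since d = 1/p, d_B/d_A = p_A/p_B.
= 12.60 / 2.86 = 4.4056.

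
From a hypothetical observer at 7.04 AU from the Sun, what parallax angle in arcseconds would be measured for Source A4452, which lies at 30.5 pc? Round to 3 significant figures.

0.231 arcsec

p (arcsec) = B (AU) / d (pc).
p = 7.04 / 30.5 = 0.23082 arcsec.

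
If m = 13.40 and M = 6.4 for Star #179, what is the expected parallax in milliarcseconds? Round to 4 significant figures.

3.981 mas

m − M = 13.40 − 6.4 = 7.00.
d = 10^((m−M)/5 + 1) = 10^2.400 = 251.19 pc.
p = 1/d = 1/251.19 = 0.0039811 arcsec = 3.9811 mas.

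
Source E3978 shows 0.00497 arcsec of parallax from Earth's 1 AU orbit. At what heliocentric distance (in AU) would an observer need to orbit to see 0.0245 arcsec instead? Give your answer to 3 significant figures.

4.93 AU

Parallax scales linearly with baseline: p ∝ B, so B = p_target / p_Earth × 1 AU.
B = 0.0245 / 0.00497 = 4.9296 AU.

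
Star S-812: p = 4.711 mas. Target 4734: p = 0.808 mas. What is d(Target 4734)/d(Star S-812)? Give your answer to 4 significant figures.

Since d = 1/p, d_B/d_A = p_A/p_B.
= 4.711 / 0.808 = 5.8304.

5.830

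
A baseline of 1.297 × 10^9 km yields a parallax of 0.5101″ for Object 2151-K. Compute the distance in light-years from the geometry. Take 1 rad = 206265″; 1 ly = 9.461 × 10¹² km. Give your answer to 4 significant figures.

θ = 0.5101″ = 0.5101/206265 = 2.4730 × 10^-6 rad.
d = B/θ = (1.297 × 10^9) / (2.4730 × 10^-6) = 5.2446 × 10^14 km = (5.2446 × 10^14) / (9.461 × 10^12) ly = 55.434 ly.

55.43 ly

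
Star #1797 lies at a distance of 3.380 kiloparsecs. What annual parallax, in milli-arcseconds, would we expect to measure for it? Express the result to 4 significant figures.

0.2959 mas

d = 3.380 kpc = 3380 pc.
p = 1/d = 1/3380 = 0.00029586 arcsec.
= 0.00029586 × 1000 = 0.29586 mas.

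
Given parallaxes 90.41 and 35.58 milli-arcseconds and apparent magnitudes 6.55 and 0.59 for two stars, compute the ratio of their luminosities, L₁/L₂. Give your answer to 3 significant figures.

d₁ = 1/p₁ = 1/0.09041″ = 11.061 pc; d₂ = 1/p₂ = 1/0.03558″ = 28.106 pc.
M₁ = m₁ − 5 log₁₀ d₁ + 5 = 6.55 − 5.2190 + 5 = 6.3310.
M₂ = 0.59 − 7.2440 + 5 = -1.6540.
L₁/L₂ = 10^(0.4(M₂ − M₁)) = 10^(0.4 × (-7.9850)) = 10^(-3.19400) = 0.00063973.

L₁/L₂ = 0.000640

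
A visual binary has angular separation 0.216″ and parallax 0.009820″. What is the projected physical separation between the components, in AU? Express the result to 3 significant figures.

22.0 AU

d = 1/p = 1/0.009820″ = 101.83 pc.
At distance d (pc), an angle of θ arcsec spans θ·d AU: s = 0.216 × 101.83 = 21.995 AU.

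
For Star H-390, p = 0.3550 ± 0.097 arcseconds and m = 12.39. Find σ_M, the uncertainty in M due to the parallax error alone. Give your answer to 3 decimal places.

M = m − 5 log₁₀ d + 5 = m + 5 log₁₀ p + 5, so ∂M/∂p = 5/(p ln 10).
σ_M = (5/ln 10) · (σ_p/p) = 2.1715 × 0.097/0.3550 = 2.1715 × 0.27324 = 0.59334.

σ_M = 0.593 mag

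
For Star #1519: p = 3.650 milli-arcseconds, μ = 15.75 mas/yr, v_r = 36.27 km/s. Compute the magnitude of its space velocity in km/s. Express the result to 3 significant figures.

41.6 km/s

d = 1/p = 1/0.003650″ = 273.97 pc.
μ = 15.75 mas/yr = 0.01575 ″/yr.
v_t = 4.740 μ d = 4.740 × 0.01575 × 273.97 = 20.453 km/s.
v = √(v_r² + v_t²) = √(36.27² + 20.453²) = √1733.84 = 41.639 km/s.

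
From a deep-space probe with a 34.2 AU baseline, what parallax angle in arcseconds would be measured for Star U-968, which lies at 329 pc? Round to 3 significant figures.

p (arcsec) = B (AU) / d (pc).
p = 34.2 / 329 = 0.10395 arcsec.

0.104 arcsec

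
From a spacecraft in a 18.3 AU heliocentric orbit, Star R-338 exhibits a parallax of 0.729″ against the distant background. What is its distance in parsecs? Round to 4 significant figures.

With baseline B (in AU) and parallax p (in arcsec), d = B/p parsecs.
d = 18.3 / 0.729 = 25.103 pc.

25.10 pc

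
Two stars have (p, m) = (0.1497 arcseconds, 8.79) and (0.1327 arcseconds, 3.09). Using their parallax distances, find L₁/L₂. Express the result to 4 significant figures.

d₁ = 1/p₁ = 1/0.1497″ = 6.68 pc; d₂ = 1/p₂ = 1/0.1327″ = 7.5358 pc.
M₁ = m₁ − 5 log₁₀ d₁ + 5 = 8.79 − 4.1239 + 5 = 9.6661.
M₂ = 3.09 − 4.3856 + 5 = 3.7044.
L₁/L₂ = 10^(0.4(M₂ − M₁)) = 10^(0.4 × (-5.9617)) = 10^(-2.38468) = 0.004124.

L₁/L₂ = 0.004124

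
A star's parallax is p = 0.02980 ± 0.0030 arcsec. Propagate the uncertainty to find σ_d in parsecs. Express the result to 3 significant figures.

3.38 pc

d = 1/p, so σ_d = σ_p / p².
σ_d = 0.00300 / (0.02980)² = 0.00300 / 0.00088804 = 3.3782 pc.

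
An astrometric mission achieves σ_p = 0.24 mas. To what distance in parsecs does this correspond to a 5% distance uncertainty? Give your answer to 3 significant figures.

σ_d/d = σ_p/p, so the condition is σ_p/p ≤ 0.05, i.e. p ≥ σ_p/0.05.
p_min = 0.24/0.05 = 4.8 mas = 0.0048 arcsec.
d_max = 1/p_min = 1/0.0048 = 208.33 pc.

208 pc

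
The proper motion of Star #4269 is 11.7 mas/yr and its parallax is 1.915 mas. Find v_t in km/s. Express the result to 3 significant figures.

29.0 km/s

d = 1/p = 1/0.001915″ = 522.19 pc.
μ = 11.7 mas/yr = 0.0117 ″/yr.
v_t = 4.74 × μ × d = 4.74 × 0.0117 × 522.19 = 28.96 km/s.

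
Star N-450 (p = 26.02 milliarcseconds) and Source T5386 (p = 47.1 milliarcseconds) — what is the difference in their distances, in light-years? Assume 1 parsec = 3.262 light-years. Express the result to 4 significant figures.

d_A = 1/0.02602″ = 38.432 pc; d_B = 1/0.04710″ = 21.231 pc.
|d_B − d_A| = |21.231 − 38.432| = 17.201 pc = 17.201 × 3.262 ly = 56.11 ly.

56.11 ly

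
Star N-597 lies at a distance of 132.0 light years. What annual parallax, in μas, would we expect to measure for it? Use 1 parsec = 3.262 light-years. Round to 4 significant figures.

24710 μas

d = 132.0 ly ÷ 3.262 = 40.466 pc.
p = 1/d = 1/40.466 = 0.024712 arcsec.
= 0.024712 × 10⁶ = 24712 μas.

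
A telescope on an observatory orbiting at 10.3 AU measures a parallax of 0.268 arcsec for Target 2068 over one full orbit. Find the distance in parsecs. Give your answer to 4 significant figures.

38.43 pc

With baseline B (in AU) and parallax p (in arcsec), d = B/p parsecs.
d = 10.3 / 0.268 = 38.433 pc.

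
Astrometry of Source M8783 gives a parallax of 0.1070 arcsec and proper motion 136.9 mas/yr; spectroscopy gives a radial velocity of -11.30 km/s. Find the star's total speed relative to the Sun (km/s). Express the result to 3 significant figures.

d = 1/p = 1/0.1070″ = 9.3458 pc.
μ = 136.9 mas/yr = 0.1369 ″/yr.
v_t = 4.740 μ d = 4.740 × 0.1369 × 9.3458 = 6.0645 km/s.
v = √(v_r² + v_t²) = √((-11.30)² + 6.0645²) = √164.468 = 12.825 km/s.

12.8 km/s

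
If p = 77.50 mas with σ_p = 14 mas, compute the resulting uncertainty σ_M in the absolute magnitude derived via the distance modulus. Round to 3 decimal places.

σ_M = 0.392 mag

M = m − 5 log₁₀ d + 5 = m + 5 log₁₀ p + 5, so ∂M/∂p = 5/(p ln 10).
σ_M = (5/ln 10) · (σ_p/p) = 2.1715 × 14/77.50 = 2.1715 × 0.18065 = 0.39228.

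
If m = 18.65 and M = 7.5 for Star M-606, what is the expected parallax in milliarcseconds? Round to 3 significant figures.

0.589 mas

m − M = 18.65 − 7.5 = 11.15.
d = 10^((m−M)/5 + 1) = 10^3.230 = 1698.2 pc.
p = 1/d = 1/1698.2 = 0.00058886 arcsec = 0.58886 mas.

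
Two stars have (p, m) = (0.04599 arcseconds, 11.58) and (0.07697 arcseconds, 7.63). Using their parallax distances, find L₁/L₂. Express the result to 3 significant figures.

L₁/L₂ = 0.0737

d₁ = 1/p₁ = 1/0.04599″ = 21.744 pc; d₂ = 1/p₂ = 1/0.07697″ = 12.992 pc.
M₁ = m₁ − 5 log₁₀ d₁ + 5 = 11.58 − 6.6867 + 5 = 9.8933.
M₂ = 7.63 − 5.5684 + 5 = 7.0616.
L₁/L₂ = 10^(0.4(M₂ − M₁)) = 10^(0.4 × (-2.8317)) = 10^(-1.13268) = 0.073675.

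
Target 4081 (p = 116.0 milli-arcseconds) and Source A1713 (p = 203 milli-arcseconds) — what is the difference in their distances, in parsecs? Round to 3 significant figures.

d_A = 1/0.1160″ = 8.6207 pc; d_B = 1/0.2030″ = 4.9261 pc.
|d_B − d_A| = |4.9261 − 8.6207| = 3.6946 pc.

3.69 pc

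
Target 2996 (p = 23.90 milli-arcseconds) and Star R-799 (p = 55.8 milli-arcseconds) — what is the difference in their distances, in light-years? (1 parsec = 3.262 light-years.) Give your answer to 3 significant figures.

78.0 ly

d_A = 1/0.02390″ = 41.841 pc; d_B = 1/0.05580″ = 17.921 pc.
|d_B − d_A| = |17.921 − 41.841| = 23.92 pc = 23.92 × 3.262 ly = 78.027 ly.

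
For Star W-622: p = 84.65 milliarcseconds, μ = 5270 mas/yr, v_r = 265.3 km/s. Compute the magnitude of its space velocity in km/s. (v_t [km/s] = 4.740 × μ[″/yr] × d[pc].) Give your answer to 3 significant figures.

d = 1/p = 1/0.08465″ = 11.813 pc.
μ = 5270 mas/yr = 5.270 ″/yr.
v_t = 4.740 μ d = 4.740 × 5.270 × 11.813 = 295.09 km/s.
v = √(v_r² + v_t²) = √(265.3² + 295.09²) = √157462 = 396.81 km/s.

397 km/s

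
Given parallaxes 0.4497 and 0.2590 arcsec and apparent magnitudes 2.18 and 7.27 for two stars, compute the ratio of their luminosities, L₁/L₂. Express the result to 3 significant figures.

L₁/L₂ = 36.0

d₁ = 1/p₁ = 1/0.4497″ = 2.2237 pc; d₂ = 1/p₂ = 1/0.2590″ = 3.861 pc.
M₁ = m₁ − 5 log₁₀ d₁ + 5 = 2.18 − 1.7354 + 5 = 5.4446.
M₂ = 7.27 − 2.9335 + 5 = 9.3365.
L₁/L₂ = 10^(0.4(M₂ − M₁)) = 10^(0.4 × 3.8919) = 10^1.55676 = 36.038.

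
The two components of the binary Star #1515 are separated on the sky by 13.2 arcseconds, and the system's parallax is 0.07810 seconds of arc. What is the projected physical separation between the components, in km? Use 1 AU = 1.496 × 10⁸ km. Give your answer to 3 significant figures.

2.53 × 10^10 km

d = 1/p = 1/0.07810″ = 12.804 pc.
At distance d (pc), an angle of θ arcsec spans θ·d AU: s = 13.2 × 12.804 = 169.01 AU.
= 169.01 × 1.496 × 10⁸ km = 2.5284 × 10^10 km.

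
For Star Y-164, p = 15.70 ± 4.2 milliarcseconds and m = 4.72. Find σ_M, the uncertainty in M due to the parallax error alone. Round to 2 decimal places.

σ_M = 0.58 mag

M = m − 5 log₁₀ d + 5 = m + 5 log₁₀ p + 5, so ∂M/∂p = 5/(p ln 10).
σ_M = (5/ln 10) · (σ_p/p) = 2.1715 × 4.2/15.70 = 2.1715 × 0.26752 = 0.58092.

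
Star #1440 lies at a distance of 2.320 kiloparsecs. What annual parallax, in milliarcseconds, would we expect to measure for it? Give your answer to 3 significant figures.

d = 2.320 kpc = 2320 pc.
p = 1/d = 1/2320 = 0.00043103 arcsec.
= 0.00043103 × 1000 = 0.43103 mas.

0.431 mas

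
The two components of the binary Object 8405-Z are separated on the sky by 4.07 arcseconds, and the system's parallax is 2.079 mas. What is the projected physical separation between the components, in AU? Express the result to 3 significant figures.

d = 1/p = 1/0.002079″ = 481 pc.
At distance d (pc), an angle of θ arcsec spans θ·d AU: s = 4.07 × 481 = 1957.7 AU.

1960 AU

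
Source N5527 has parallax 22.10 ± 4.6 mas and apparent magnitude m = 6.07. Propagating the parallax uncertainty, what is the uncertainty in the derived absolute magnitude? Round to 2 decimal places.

M = m − 5 log₁₀ d + 5 = m + 5 log₁₀ p + 5, so ∂M/∂p = 5/(p ln 10).
σ_M = (5/ln 10) · (σ_p/p) = 2.1715 × 4.6/22.10 = 2.1715 × 0.20814 = 0.45198.

σ_M = 0.45 mag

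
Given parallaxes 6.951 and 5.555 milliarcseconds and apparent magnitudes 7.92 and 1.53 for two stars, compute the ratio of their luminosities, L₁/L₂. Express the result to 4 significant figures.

L₁/L₂ = 0.001775

d₁ = 1/p₁ = 1/0.006951″ = 143.86 pc; d₂ = 1/p₂ = 1/0.005555″ = 180.02 pc.
M₁ = m₁ − 5 log₁₀ d₁ + 5 = 7.92 − 10.7897 + 5 = 2.1303.
M₂ = 1.53 − 11.2766 + 5 = -4.7466.
L₁/L₂ = 10^(0.4(M₂ − M₁)) = 10^(0.4 × (-6.8769)) = 10^(-2.75076) = 0.0017752.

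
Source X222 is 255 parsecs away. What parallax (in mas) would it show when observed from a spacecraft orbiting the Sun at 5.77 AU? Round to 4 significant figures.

p (arcsec) = B (AU) / d (pc).
p = 5.77 / 255 = 0.022627 arcsec = 22.627 mas.

22.63 mas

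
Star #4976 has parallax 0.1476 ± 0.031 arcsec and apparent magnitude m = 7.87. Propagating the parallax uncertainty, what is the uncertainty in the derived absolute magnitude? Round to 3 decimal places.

σ_M = 0.456 mag

M = m − 5 log₁₀ d + 5 = m + 5 log₁₀ p + 5, so ∂M/∂p = 5/(p ln 10).
σ_M = (5/ln 10) · (σ_p/p) = 2.1715 × 0.031/0.1476 = 2.1715 × 0.21003 = 0.45608.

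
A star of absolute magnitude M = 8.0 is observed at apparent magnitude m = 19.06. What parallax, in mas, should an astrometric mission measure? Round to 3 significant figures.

0.614 mas

m − M = 19.06 − 8.0 = 11.06.
d = 10^((m−M)/5 + 1) = 10^3.212 = 1629.3 pc.
p = 1/d = 1/1629.3 = 0.00061376 arcsec = 0.61376 mas.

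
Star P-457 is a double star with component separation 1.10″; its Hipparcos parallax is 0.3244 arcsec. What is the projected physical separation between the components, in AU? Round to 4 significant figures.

3.391 AU

d = 1/p = 1/0.3244″ = 3.0826 pc.
At distance d (pc), an angle of θ arcsec spans θ·d AU: s = 1.10 × 3.0826 = 3.3909 AU.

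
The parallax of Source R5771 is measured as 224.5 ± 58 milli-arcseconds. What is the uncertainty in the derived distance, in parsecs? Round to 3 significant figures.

1.15 pc

d = 1/p, so σ_d = σ_p / p².
σ_d = 0.0580 / (0.2245)² = 0.0580 / 0.0504 = 1.1508 pc.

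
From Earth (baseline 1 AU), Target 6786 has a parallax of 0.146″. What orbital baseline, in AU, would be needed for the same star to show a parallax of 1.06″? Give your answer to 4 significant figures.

7.260 AU

Parallax scales linearly with baseline: p ∝ B, so B = p_target / p_Earth × 1 AU.
B = 1.06 / 0.146 = 7.2603 AU.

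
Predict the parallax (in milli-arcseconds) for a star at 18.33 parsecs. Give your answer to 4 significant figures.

p = 1/d = 1/18.33 = 0.054555 arcsec.
= 0.054555 × 1000 = 54.555 mas.

54.56 mas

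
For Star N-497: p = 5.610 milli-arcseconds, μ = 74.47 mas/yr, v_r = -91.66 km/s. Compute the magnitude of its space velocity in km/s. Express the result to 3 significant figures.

111 km/s

d = 1/p = 1/0.005610″ = 178.25 pc.
μ = 74.47 mas/yr = 0.07447 ″/yr.
v_t = 4.740 μ d = 4.740 × 0.07447 × 178.25 = 62.92 km/s.
v = √(v_r² + v_t²) = √((-91.66)² + 62.92²) = √12360.5 = 111.18 km/s.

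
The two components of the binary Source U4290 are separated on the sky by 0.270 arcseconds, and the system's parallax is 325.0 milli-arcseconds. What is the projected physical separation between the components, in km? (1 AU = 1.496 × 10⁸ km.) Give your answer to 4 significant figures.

d = 1/p = 1/0.3250″ = 3.0769 pc.
At distance d (pc), an angle of θ arcsec spans θ·d AU: s = 0.270 × 3.0769 = 0.83076 AU.
= 0.83076 × 1.496 × 10⁸ km = 1.2428 × 10^8 km.

1.243 × 10^8 km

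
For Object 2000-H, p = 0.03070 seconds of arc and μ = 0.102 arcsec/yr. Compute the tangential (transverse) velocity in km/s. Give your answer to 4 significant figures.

15.75 km/s

d = 1/p = 1/0.03070″ = 32.573 pc.
v_t = 4.74 × μ × d = 4.74 × 0.102 × 32.573 = 15.748 km/s.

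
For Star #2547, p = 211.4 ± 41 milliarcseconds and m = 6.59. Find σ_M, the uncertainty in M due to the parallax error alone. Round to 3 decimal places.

σ_M = 0.421 mag

M = m − 5 log₁₀ d + 5 = m + 5 log₁₀ p + 5, so ∂M/∂p = 5/(p ln 10).
σ_M = (5/ln 10) · (σ_p/p) = 2.1715 × 41/211.4 = 2.1715 × 0.19395 = 0.42116.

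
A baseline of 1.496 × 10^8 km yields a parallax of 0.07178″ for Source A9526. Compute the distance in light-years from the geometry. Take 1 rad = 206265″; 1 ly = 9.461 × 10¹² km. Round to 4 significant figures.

θ = 0.07178″ = 0.07178/206265 = 3.4800 × 10^-7 rad.
d = B/θ = (1.496 × 10^8) / (3.4800 × 10^-7) = 4.2989 × 10^14 km = (4.2989 × 10^14) / (9.461 × 10^12) ly = 45.438 ly.

45.44 ly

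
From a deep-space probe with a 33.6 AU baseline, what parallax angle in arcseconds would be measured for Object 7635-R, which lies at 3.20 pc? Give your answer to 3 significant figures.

10.5 arcsec

p (arcsec) = B (AU) / d (pc).
p = 33.6 / 3.20 = 10.5 arcsec.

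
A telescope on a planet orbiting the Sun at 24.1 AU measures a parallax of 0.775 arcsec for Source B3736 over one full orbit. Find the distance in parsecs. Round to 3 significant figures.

31.1 pc

With baseline B (in AU) and parallax p (in arcsec), d = B/p parsecs.
d = 24.1 / 0.775 = 31.097 pc.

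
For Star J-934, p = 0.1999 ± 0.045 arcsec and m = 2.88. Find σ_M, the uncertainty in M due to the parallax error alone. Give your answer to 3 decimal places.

σ_M = 0.489 mag

M = m − 5 log₁₀ d + 5 = m + 5 log₁₀ p + 5, so ∂M/∂p = 5/(p ln 10).
σ_M = (5/ln 10) · (σ_p/p) = 2.1715 × 0.045/0.1999 = 2.1715 × 0.22511 = 0.48883.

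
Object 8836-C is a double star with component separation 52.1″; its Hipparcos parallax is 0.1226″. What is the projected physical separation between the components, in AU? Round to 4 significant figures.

d = 1/p = 1/0.1226″ = 8.1566 pc.
At distance d (pc), an angle of θ arcsec spans θ·d AU: s = 52.1 × 8.1566 = 424.96 AU.

425.0 AU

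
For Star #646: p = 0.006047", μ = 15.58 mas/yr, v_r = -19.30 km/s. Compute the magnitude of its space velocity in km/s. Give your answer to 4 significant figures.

d = 1/p = 1/0.006047″ = 165.37 pc.
μ = 15.58 mas/yr = 0.01558 ″/yr.
v_t = 4.740 μ d = 4.740 × 0.01558 × 165.37 = 12.212 km/s.
v = √(v_r² + v_t²) = √((-19.30)² + 12.212²) = √521.623 = 22.839 km/s.

22.84 km/s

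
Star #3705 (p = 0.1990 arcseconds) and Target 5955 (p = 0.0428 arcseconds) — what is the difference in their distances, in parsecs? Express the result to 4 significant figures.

d_A = 1/0.1990″ = 5.0251 pc; d_B = 1/0.04280″ = 23.364 pc.
|d_B − d_A| = |23.364 − 5.0251| = 18.339 pc.

18.34 pc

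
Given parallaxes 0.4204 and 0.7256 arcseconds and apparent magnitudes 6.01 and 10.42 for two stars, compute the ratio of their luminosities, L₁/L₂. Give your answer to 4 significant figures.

d₁ = 1/p₁ = 1/0.4204″ = 2.3787 pc; d₂ = 1/p₂ = 1/0.7256″ = 1.3782 pc.
M₁ = m₁ − 5 log₁₀ d₁ + 5 = 6.01 − 1.8817 + 5 = 9.1283.
M₂ = 10.42 − 0.6966 + 5 = 14.7234.
L₁/L₂ = 10^(0.4(M₂ − M₁)) = 10^(0.4 × 5.5951) = 10^2.23804 = 173.

L₁/L₂ = 173.0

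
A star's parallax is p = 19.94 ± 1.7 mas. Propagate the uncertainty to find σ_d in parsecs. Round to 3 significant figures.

4.28 pc

d = 1/p, so σ_d = σ_p / p².
σ_d = 0.00170 / (0.01994)² = 0.00170 / 0.0003976 = 4.2757 pc.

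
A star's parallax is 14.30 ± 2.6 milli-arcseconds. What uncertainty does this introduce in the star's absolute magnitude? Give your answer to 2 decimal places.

M = m − 5 log₁₀ d + 5 = m + 5 log₁₀ p + 5, so ∂M/∂p = 5/(p ln 10).
σ_M = (5/ln 10) · (σ_p/p) = 2.1715 × 2.6/14.30 = 2.1715 × 0.18182 = 0.39482.

σ_M = 0.39 mag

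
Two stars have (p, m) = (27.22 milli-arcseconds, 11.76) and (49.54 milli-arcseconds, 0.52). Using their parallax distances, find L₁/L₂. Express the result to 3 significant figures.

d₁ = 1/p₁ = 1/0.02722″ = 36.738 pc; d₂ = 1/p₂ = 1/0.04954″ = 20.186 pc.
M₁ = m₁ − 5 log₁₀ d₁ + 5 = 11.76 − 7.8256 + 5 = 8.9344.
M₂ = 0.52 − 6.5253 + 5 = -1.0053.
L₁/L₂ = 10^(0.4(M₂ − M₁)) = 10^(0.4 × (-9.9397)) = 10^(-3.97588) = 0.00010571.

L₁/L₂ = 0.000106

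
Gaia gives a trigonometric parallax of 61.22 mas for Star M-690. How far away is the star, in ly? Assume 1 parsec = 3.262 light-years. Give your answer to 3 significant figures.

p = 61.22 mas = 0.06122 arcsec.
d = 1/p = 1/0.06122 = 16.335 pc.
In light-years: 16.335 × 3.262 = 53.285 ly.

53.3 ly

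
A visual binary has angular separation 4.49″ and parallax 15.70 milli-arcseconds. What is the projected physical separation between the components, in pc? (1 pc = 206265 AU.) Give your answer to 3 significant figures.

0.00139 pc

d = 1/p = 1/0.01570″ = 63.694 pc.
At distance d (pc), an angle of θ arcsec spans θ·d AU: s = 4.49 × 63.694 = 285.99 AU.
= 285.99 / 206265 = 0.0013865 pc.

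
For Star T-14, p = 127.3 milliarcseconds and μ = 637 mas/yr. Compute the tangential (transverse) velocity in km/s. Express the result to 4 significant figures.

23.72 km/s

d = 1/p = 1/0.1273″ = 7.8555 pc.
μ = 637 mas/yr = 0.637 ″/yr.
v_t = 4.74 × μ × d = 4.74 × 0.637 × 7.8555 = 23.719 km/s.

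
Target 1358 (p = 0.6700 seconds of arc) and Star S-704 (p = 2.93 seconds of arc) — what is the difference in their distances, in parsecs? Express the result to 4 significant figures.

d_A = 1/0.6700″ = 1.4925 pc; d_B = 1/2.930″ = 0.3413 pc.
|d_B − d_A| = |0.3413 − 1.4925| = 1.1512 pc.

1.151 pc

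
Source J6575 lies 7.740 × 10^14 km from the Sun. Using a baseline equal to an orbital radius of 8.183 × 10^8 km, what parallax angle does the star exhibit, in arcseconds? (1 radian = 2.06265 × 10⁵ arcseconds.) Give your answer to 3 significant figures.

0.218 arcsec

θ ≈ B/d = (8.183 × 10^8) / (7.740 × 10^14) = 1.0572 × 10^-6 rad.
In arcseconds: 1.0572 × 10^-6 × 206265 = 0.21806″.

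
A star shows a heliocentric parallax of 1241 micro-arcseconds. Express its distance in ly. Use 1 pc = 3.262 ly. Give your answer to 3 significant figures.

2630 ly

p = 1241 micro-arcseconds = 0.001241 arcsec.
d = 1/p = 1/0.001241 = 805.8 pc.
In light-years: 805.8 × 3.262 = 2628.5 ly.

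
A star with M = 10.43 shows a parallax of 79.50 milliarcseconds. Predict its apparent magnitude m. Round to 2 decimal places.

m = 10.93

d = 1/p = 1/0.07950″ = 12.579 pc.
m − M = 5 log₁₀ d − 5 = 5 log₁₀(12.579) − 5 = 5.4982 − 5 = 0.4982.
m = M + (m − M) = 10.43 + 0.4982 = 10.93.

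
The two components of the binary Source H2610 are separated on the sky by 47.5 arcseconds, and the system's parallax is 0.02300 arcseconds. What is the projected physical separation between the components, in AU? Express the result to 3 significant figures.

2070 AU

d = 1/p = 1/0.02300″ = 43.478 pc.
At distance d (pc), an angle of θ arcsec spans θ·d AU: s = 47.5 × 43.478 = 2065.2 AU.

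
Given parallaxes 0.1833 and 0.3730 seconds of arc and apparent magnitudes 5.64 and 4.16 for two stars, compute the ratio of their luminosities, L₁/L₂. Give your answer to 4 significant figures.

L₁/L₂ = 1.059

d₁ = 1/p₁ = 1/0.1833″ = 5.4555 pc; d₂ = 1/p₂ = 1/0.3730″ = 2.681 pc.
M₁ = m₁ − 5 log₁₀ d₁ + 5 = 5.64 − 3.6842 + 5 = 6.9558.
M₂ = 4.16 − 2.1415 + 5 = 7.0185.
L₁/L₂ = 10^(0.4(M₂ − M₁)) = 10^(0.4 × 0.0627) = 10^0.02508 = 1.0594.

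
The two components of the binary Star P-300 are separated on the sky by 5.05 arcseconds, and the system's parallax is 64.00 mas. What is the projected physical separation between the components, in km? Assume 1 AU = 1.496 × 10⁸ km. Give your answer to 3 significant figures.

1.18 × 10^10 km

d = 1/p = 1/0.06400″ = 15.625 pc.
At distance d (pc), an angle of θ arcsec spans θ·d AU: s = 5.05 × 15.625 = 78.906 AU.
= 78.906 × 1.496 × 10⁸ km = 1.1804 × 10^10 km.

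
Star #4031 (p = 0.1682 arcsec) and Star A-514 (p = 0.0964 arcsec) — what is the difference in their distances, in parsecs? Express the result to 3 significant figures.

d_A = 1/0.1682″ = 5.9453 pc; d_B = 1/0.09640″ = 10.373 pc.
|d_B − d_A| = |10.373 − 5.9453| = 4.4277 pc.

4.43 pc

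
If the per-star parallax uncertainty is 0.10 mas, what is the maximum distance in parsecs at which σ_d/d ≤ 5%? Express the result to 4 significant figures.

σ_d/d = σ_p/p, so the condition is σ_p/p ≤ 0.05, i.e. p ≥ σ_p/0.05.
p_min = 0.10/0.05 = 2 mas = 0.002 arcsec.
d_max = 1/p_min = 1/0.002 = 500 pc.

500.0 pc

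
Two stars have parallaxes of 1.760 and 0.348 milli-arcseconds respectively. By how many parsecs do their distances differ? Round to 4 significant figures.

2305 pc

d_A = 1/0.001760″ = 568.18 pc; d_B = 1/0.0003480″ = 2873.6 pc.
|d_B − d_A| = |2873.6 − 568.18| = 2305.4 pc.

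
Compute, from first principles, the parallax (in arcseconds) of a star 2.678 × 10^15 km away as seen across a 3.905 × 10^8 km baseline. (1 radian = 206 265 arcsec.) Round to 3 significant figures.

0.0301 arcsec

θ ≈ B/d = (3.905 × 10^8) / (2.678 × 10^15) = 1.4582 × 10^-7 rad.
In arcseconds: 1.4582 × 10^-7 × 206265 = 0.030078″.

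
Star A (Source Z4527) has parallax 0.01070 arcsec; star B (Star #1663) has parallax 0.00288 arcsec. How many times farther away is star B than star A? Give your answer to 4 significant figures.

Since d = 1/p, d_B/d_A = p_A/p_B.
= 0.01070 / 0.00288 = 3.7153.

3.715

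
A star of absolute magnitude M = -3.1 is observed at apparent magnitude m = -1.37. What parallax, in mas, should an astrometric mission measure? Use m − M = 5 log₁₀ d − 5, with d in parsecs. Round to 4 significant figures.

45.08 mas

m − M = -1.37 − (-3.1) = 1.73.
d = 10^((m−M)/5 + 1) = 10^1.346 = 22.182 pc.
p = 1/d = 1/22.182 = 0.045082 arcsec = 45.082 mas.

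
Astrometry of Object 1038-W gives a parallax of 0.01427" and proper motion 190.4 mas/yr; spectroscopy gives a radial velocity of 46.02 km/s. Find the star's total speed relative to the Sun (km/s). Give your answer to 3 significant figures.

d = 1/p = 1/0.01427″ = 70.077 pc.
μ = 190.4 mas/yr = 0.1904 ″/yr.
v_t = 4.740 μ d = 4.740 × 0.1904 × 70.077 = 63.244 km/s.
v = √(v_r² + v_t²) = √(46.02² + 63.244²) = √6117.64 = 78.215 km/s.

78.2 km/s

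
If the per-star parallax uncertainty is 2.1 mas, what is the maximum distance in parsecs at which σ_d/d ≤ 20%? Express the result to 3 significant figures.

σ_d/d = σ_p/p, so the condition is σ_p/p ≤ 0.20, i.e. p ≥ σ_p/0.20.
p_min = 2.1/0.20 = 10.5 mas = 0.0105 arcsec.
d_max = 1/p_min = 1/0.0105 = 95.238 pc.

95.2 pc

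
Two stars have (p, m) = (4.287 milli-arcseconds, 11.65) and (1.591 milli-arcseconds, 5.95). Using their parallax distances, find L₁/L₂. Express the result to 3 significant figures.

d₁ = 1/p₁ = 1/0.004287″ = 233.26 pc; d₂ = 1/p₂ = 1/0.001591″ = 628.54 pc.
M₁ = m₁ − 5 log₁₀ d₁ + 5 = 11.65 − 11.8392 + 5 = 4.8108.
M₂ = 5.95 − 13.9917 + 5 = -3.0417.
L₁/L₂ = 10^(0.4(M₂ − M₁)) = 10^(0.4 × (-7.8525)) = 10^(-3.14100) = 0.00072277.

L₁/L₂ = 0.000723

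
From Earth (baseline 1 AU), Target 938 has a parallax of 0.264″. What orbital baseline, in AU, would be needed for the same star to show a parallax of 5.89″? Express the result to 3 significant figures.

Parallax scales linearly with baseline: p ∝ B, so B = p_target / p_Earth × 1 AU.
B = 5.89 / 0.264 = 22.311 AU.

22.3 AU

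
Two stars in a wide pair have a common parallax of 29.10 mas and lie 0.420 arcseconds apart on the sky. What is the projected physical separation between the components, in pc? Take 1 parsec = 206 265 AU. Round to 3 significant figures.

d = 1/p = 1/0.02910″ = 34.364 pc.
At distance d (pc), an angle of θ arcsec spans θ·d AU: s = 0.420 × 34.364 = 14.433 AU.
= 14.433 / 206265 = 6.9973 × 10^-5 pc.

7.00 × 10^-5 pc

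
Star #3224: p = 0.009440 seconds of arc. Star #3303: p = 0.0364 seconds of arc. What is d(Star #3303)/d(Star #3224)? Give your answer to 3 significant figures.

0.259

Since d = 1/p, d_B/d_A = p_A/p_B.
= 0.009440 / 0.0364 = 0.25934.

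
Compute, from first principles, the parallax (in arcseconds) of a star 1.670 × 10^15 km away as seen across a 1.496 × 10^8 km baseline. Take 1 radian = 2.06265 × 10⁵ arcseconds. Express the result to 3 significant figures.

0.0185 arcsec

θ ≈ B/d = (1.496 × 10^8) / (1.670 × 10^15) = 8.9581 × 10^-8 rad.
In arcseconds: 8.9581 × 10^-8 × 206265 = 0.018477″.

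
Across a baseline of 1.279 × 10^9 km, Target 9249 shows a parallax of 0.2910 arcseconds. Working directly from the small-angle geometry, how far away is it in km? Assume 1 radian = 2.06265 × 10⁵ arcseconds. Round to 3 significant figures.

θ = 0.2910″ = 0.2910/206265 = 1.4108 × 10^-6 rad.
d = B/θ = (1.279 × 10^9) / (1.4108 × 10^-6) = 9.0658 × 10^14 km.

9.07 × 10^14 km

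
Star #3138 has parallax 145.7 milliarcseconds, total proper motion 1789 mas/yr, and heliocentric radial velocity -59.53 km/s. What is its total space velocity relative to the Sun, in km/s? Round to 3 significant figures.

83.3 km/s

d = 1/p = 1/0.1457″ = 6.8634 pc.
μ = 1789 mas/yr = 1.789 ″/yr.
v_t = 4.740 μ d = 4.740 × 1.789 × 6.8634 = 58.201 km/s.
v = √(v_r² + v_t²) = √((-59.53)² + 58.201²) = √6931.18 = 83.254 km/s.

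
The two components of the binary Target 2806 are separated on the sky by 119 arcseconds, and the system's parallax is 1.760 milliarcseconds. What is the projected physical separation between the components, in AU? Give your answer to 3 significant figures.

d = 1/p = 1/0.001760″ = 568.18 pc.
At distance d (pc), an angle of θ arcsec spans θ·d AU: s = 119 × 568.18 = 67613 AU.

67600 AU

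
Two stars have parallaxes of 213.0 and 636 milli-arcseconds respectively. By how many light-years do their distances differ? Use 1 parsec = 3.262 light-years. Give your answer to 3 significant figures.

d_A = 1/0.2130″ = 4.6948 pc; d_B = 1/0.6360″ = 1.5723 pc.
|d_B − d_A| = |1.5723 − 4.6948| = 3.1225 pc = 3.1225 × 3.262 ly = 10.186 ly.

10.2 ly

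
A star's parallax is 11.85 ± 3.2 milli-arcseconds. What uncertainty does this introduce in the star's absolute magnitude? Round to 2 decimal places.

σ_M = 0.59 mag

M = m − 5 log₁₀ d + 5 = m + 5 log₁₀ p + 5, so ∂M/∂p = 5/(p ln 10).
σ_M = (5/ln 10) · (σ_p/p) = 2.1715 × 3.2/11.85 = 2.1715 × 0.27004 = 0.58639.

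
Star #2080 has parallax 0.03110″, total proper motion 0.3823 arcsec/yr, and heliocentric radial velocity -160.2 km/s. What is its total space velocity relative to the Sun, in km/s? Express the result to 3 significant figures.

d = 1/p = 1/0.03110″ = 32.154 pc.
v_t = 4.740 μ d = 4.740 × 0.3823 × 32.154 = 58.266 km/s.
v = √(v_r² + v_t²) = √((-160.2)² + 58.266²) = √29059 = 170.47 km/s.

170 km/s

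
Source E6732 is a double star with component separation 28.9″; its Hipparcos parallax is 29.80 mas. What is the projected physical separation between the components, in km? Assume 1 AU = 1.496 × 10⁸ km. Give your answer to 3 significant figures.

1.45 × 10^11 km

d = 1/p = 1/0.02980″ = 33.557 pc.
At distance d (pc), an angle of θ arcsec spans θ·d AU: s = 28.9 × 33.557 = 969.8 AU.
= 969.8 × 1.496 × 10⁸ km = 1.4508 × 10^11 km.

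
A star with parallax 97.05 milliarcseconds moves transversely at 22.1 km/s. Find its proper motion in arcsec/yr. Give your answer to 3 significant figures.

0.452 arcsec/yr

d = 1/p = 1/0.09705″ = 10.304 pc.
μ = v_t / (4.74 d) = 22.1 / (4.74 × 10.304) = 22.1 / 48.841 = 0.45249 ″/yr.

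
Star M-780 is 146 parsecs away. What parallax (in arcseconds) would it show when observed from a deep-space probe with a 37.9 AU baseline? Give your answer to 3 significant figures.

0.260 arcsec

p (arcsec) = B (AU) / d (pc).
p = 37.9 / 146 = 0.25959 arcsec.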